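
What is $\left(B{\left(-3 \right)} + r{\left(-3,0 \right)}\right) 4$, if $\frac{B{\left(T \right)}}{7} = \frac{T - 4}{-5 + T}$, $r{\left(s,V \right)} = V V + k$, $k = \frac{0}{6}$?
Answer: $\frac{49}{2} \approx 24.5$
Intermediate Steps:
$k = 0$ ($k = 0 \cdot \frac{1}{6} = 0$)
$r{\left(s,V \right)} = V^{2}$ ($r{\left(s,V \right)} = V V + 0 = V^{2} + 0 = V^{2}$)
$B{\left(T \right)} = \frac{7 \left(-4 + T\right)}{-5 + T}$ ($B{\left(T \right)} = 7 \frac{T - 4}{-5 + T} = 7 \frac{-4 + T}{-5 + T} = \frac{7 \left(-4 + T\right)}{-5 + T}$)
$\left(B{\left(-3 \right)} + r{\left(-3,0 \right)}\right) 4 = \left(\frac{7 \left(-4 - 3\right)}{-5 - 3} + 0^{2}\right) 4 = \left(7 \frac{1}{-8} \left(-7\right) + 0\right) 4 = \left(7 \left(- \frac{1}{8}\right) \left(-7\right) + 0\right) 4 = \left(\frac{49}{8} + 0\right) 4 = \frac{49}{8} \cdot 4 = \frac{49}{2}$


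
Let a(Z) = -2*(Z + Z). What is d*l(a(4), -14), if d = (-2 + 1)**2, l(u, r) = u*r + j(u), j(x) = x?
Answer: 208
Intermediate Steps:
a(Z) = -4*Z
l(u, r) = u + r*u (l(u, r) = u*r + u = r*u + u = u + r*u)
d = 1 (d = (-1)**2 = 1)
d*l(a(4), -14) = 1*((-4*4)*(1 - 14)) = 1*(-16*(-13)) = 1*208 = 208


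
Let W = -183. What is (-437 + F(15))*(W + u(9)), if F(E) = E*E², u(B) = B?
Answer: -511212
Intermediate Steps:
F(E) = E³
(-437 + F(15))*(W + u(9)) = (-437 + 15³)*(-183 + 9) = (-437 + 3375)*(-174) = 2938*(-174) = -511212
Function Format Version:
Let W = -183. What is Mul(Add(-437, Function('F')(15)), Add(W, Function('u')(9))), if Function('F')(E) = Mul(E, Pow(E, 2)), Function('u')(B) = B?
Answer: -511212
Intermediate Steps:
Function('F')(E) = Pow(E, 3)
Mul(Add(-437, Function('F')(15)), Add(W, Function('u')(9))) = Mul(Add(-437, Pow(15, 3)), Add(-183, 9)) = Mul(Add(-437, 3375), -174) = Mul(2938, -174) = -511212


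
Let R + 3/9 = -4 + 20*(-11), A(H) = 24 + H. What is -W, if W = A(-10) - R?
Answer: -715/3 ≈ -238.33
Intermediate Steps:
R = -673/3 (R = -1/3 + (-4 + 20*(-11)) = -1/3 + (-4 - 220) = -1/3 - 224 = -673/3 ≈ -224.33)
W = 715/3 (W = (24 - 10) - 1*(-673/3) = 14 + 673/3 = 715/3 ≈ 238.33)
-W = -1*715/3 = -715/3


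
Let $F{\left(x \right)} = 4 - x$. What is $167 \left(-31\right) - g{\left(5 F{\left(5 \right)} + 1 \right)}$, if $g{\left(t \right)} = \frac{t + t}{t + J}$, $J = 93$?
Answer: $- \frac{460745}{89} \approx -5176.9$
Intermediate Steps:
$g{\left(t \right)} = \frac{2 t}{93 + t}$ ($g{\left(t \right)} = \frac{t + t}{t + 93} = \frac{2 t}{93 + t}$)
$167 \left(-31\right) - g{\left(5 F{\left(5 \right)} + 1 \right)} = 167 \left(-31\right) - \frac{2 \left(5 \left(4 - 5\right) + 1\right)}{93 + \left(5 \left(4 - 5\right) + 1\right)} = -5177 - \frac{2 \left(5 \left(4 - 5\right) + 1\right)}{93 + \left(5 \left(4 - 5\right) + 1\right)} = -5177 - \frac{2 \left(5 \left(-1\right) + 1\right)}{93 + \left(5 \left(-1\right) + 1\right)} = -5177 - \frac{2 \left(-5 + 1\right)}{93 + \left(-5 + 1\right)} = -5177 - 2 \left(-4\right) \frac{1}{93 - 4} = -5177 - 2 \left(-4\right) \frac{1}{89} = -5177 - - \frac{8}{89} = -5177 + \frac{8}{89} = - \frac{460745}{89}$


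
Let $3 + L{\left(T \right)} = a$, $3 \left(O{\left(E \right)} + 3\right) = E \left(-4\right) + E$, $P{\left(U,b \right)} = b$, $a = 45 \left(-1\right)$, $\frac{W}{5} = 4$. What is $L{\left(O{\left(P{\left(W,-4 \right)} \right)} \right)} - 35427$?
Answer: $-35475$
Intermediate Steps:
$W = 20$ ($W = 5 \cdot 4 = 20$)
$a = -45$
$O{\left(E \right)} = -3 - E$ ($O{\left(E \right)} = -3 + \frac{E \left(-4\right) + E}{3} = -3 + \frac{- 4 E + E}{3} = -3 + \frac{\left(-3\right) E}{3} = -3 - E$)
$L{\left(T \right)} = -48$ ($L{\left(T \right)} = -3 - 45 = -48$)
$L{\left(O{\left(P{\left(W,-4 \right)} \right)} \right)} - 35427 = -48 - 35427 = -35475$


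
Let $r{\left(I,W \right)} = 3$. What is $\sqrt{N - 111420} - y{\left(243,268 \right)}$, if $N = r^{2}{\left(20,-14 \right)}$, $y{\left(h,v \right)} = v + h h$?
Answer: $-59317 + 3 i \sqrt{12379} \approx -59317.0 + 333.78 i$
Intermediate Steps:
$y{\left(h,v \right)} = v + h^{2}$
$N = 9$ ($N = 3^{2} = 9$)
$\sqrt{N - 111420} - y{\left(243,268 \right)} = \sqrt{9 - 111420} - \left(268 + 243^{2}\right) = \sqrt{-111411} - \left(268 + 59049\right) = 3 i \sqrt{12379} - 59317 = -59317 + 3 i \sqrt{12379}$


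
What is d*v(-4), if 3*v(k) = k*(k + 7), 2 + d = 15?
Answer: -52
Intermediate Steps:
d = 13 (d = -2 + 15 = 13)
v(k) = k*(7 + k)/3 (v(k) = (k*(k + 7))/3 = (k*(7 + k))/3 = k*(7 + k)/3)
d*v(-4) = 13*((⅓)*(-4)*(7 - 4)) = 13*((⅓)*(-4)*3) = 13*(-4) = -52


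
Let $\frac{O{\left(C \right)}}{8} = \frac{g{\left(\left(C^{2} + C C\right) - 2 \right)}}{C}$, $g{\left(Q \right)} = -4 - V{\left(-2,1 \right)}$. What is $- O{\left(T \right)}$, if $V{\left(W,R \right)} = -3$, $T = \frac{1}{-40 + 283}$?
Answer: $1944$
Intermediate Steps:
$T = \frac{1}{243} \approx 0.0041152$
$g{\left(Q \right)} = -1$ ($g{\left(Q \right)} = -4 - -3 = -4 + 3 = -1$)
$O{\left(C \right)} = - \frac{8}{C}$ ($O{\left(C \right)} = 8 \left(- \frac{1}{C}\right) = - \frac{8}{C}$)
$- O{\left(T \right)} = - \left(-8\right) \frac{1}{\frac{1}{243}} = - \left(-8\right) 243 = \left(-1\right) \left(-1944\right) = 1944$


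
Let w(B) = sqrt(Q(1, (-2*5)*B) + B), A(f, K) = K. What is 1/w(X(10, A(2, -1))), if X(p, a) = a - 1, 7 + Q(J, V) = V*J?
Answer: sqrt(11)/11 ≈ 0.30151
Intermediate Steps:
Q(J, V) = -7 + J*V (Q(J, V) = -7 + V*J = -7 + J*V)
X(p, a) = -1 + a
w(B) = sqrt(-7 - 9*B) (w(B) = sqrt((-7 + 1*((-2*5)*B)) + B) = sqrt((-7 + 1*(-10*B)) + B) = sqrt((-7 - 10*B) + B) = sqrt(-7 - 9*B))
1/w(X(10, A(2, -1))) = 1/(sqrt(-7 - 9*(-1 - 1))) = 1/(sqrt(-7 - 9*(-2))) = 1/(sqrt(-7 + 18)) = 1/(sqrt(11)) = sqrt(11)/11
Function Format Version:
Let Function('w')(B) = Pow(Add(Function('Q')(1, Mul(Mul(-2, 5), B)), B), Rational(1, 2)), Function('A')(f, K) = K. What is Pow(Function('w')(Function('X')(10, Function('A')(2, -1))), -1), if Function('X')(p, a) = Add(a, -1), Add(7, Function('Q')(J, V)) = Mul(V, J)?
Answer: Mul(Rational(1, 11), Pow(11, Rational(1, 2))) ≈ 0.30151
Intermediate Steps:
Function('Q')(J, V) = Add(-7, Mul(J, V)) (Function('Q')(J, V) = Add(-7, Mul(V, J)) = Add(-7, Mul(J, V)))
Function('X')(p, a) = Add(-1, a)
Function('w')(B) = Pow(Add(-7, Mul(-9, B)), Rational(1, 2)) (Function('w')(B) = Pow(Add(Add(-7, Mul(1, Mul(Mul(-2, 5), B))), B), Rational(1, 2)) = Pow(Add(Add(-7, Mul(1, Mul(-10, B))), B), Rational(1, 2)) = Pow(Add(Add(-7, Mul(-10, B)), B), Rational(1, 2)) = Pow(Add(-7, Mul(-9, B)), Rational(1, 2)))
Pow(Function('w')(Function('X')(10, Function('A')(2, -1))), -1) = Pow(Pow(Add(-7, Mul(-9, Add(-1, -1))), Rational(1, 2)), -1) = Pow(Pow(Add(-7, Mul(-9, -2)), Rational(1, 2)), -1) = Pow(Pow(Add(-7, 18), Rational(1, 2)), -1) = Pow(Pow(11, Rational(1, 2)), -1) = Mul(Rational(1, 11), Pow(11, Rational(1, 2)))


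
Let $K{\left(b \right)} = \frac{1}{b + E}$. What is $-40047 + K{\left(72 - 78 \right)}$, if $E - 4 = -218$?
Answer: $- \frac{8810341}{220} \approx -40047.0$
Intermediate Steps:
$E = -214$ ($E = 4 - 218 = -214$)
$K{\left(b \right)} = \frac{1}{-214 + b}$ ($K{\left(b \right)} = \frac{1}{b - 214} = \frac{1}{-214 + b}$)
$-40047 + K{\left(72 - 78 \right)} = -40047 + \frac{1}{-214 + \left(72 - 78\right)} = -40047 + \frac{1}{-214 - 6} = -40047 + \frac{1}{-220} = -40047 - \frac{1}{220} = - \frac{8810341}{220}$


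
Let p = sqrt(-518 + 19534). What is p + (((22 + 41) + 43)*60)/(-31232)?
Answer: -795/3904 + 2*sqrt(4754) ≈ 137.69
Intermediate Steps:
p = 2*sqrt(4754) (p = sqrt(19016) = 2*sqrt(4754) ≈ 137.90)
p + (((22 + 41) + 43)*60)/(-31232) = 2*sqrt(4754) + (((22 + 41) + 43)*60)/(-31232) = 2*sqrt(4754) + ((63 + 43)*60)*(-1/31232) = 2*sqrt(4754) + (106*60)*(-1/31232) = 2*sqrt(4754) + 6360*(-1/31232) = 2*sqrt(4754) - 795/3904 = -795/3904 + 2*sqrt(4754)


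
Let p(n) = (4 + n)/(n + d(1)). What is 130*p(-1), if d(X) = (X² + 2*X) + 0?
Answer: 195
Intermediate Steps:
d(X) = X² + 2*X
p(n) = (4 + n)/(3 + n) (p(n) = (4 + n)/(n + 1*(2 + 1)) = (4 + n)/(n + 1*3) = (4 + n)/(n + 3) = (4 + n)/(3 + n))
130*p(-1) = 130*((4 - 1)/(3 - 1)) = 130*(3/2) = 195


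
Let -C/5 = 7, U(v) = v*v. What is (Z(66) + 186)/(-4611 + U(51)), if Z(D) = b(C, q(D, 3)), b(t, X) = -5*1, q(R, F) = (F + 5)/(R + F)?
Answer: -181/2010 ≈ -0.090050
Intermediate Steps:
q(R, F) = (5 + F)/(F + R)
U(v) = v²
C = -35 (C = -5*7 = -35)
b(t, X) = -5
Z(D) = -5
(Z(66) + 186)/(-4611 + U(51)) = (-5 + 186)/(-4611 + 51²) = 181/(-4611 + 2601) = 181/(-2010) = 181*(-1/2010) = -181/2010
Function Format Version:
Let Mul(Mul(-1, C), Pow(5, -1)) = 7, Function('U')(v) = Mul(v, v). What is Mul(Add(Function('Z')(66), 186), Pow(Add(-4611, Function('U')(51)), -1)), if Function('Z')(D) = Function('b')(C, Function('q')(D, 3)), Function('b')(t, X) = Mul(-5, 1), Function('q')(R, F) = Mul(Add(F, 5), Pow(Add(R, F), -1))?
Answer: Rational(-181, 2010) ≈ -0.090050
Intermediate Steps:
Function('q')(R, F) = Mul(Pow(Add(F, R), -1), Add(5, F)) (Function('q')(R, F) = Mul(Add(5, F), Pow(Add(F, R), -1)) = Mul(Pow(Add(F, R), -1), Add(5, F)))
Function('U')(v) = Pow(v, 2)
C = -35 (C = Mul(-5, 7) = -35)
Function('b')(t, X) = -5
Function('Z')(D) = -5
Mul(Add(Function('Z')(66), 186), Pow(Add(-4611, Function('U')(51)), -1)) = Mul(Add(-5, 186), Pow(Add(-4611, Pow(51, 2)), -1)) = Mul(181, Pow(Add(-4611, 2601), -1)) = Mul(181, Pow(-2010, -1)) = Mul(181, Rational(-1, 2010)) = Rational(-181, 2010)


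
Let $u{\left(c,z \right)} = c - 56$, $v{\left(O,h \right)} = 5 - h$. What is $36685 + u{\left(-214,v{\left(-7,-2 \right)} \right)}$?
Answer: $36415$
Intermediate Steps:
$u{\left(c,z \right)} = -56 + c$ ($u{\left(c,z \right)} = c - 56 = -56 + c$)
$36685 + u{\left(-214,v{\left(-7,-2 \right)} \right)} = 36685 - 270 = 36415$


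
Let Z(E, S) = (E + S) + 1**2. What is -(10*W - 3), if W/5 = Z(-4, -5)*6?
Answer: 2403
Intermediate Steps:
Z(E, S) = 1 + E + S (Z(E, S) = (E + S) + 1 = 1 + E + S)
W = -240 (W = 5*((1 - 4 - 5)*6) = 5*(-8*6) = 5*(-48) = -240)
-(10*W - 3) = -(10*(-240) - 3) = -(-2400 - 3) = -1*(-2403) = 2403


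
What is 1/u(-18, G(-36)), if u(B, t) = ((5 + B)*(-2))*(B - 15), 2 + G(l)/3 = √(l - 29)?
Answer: -1/858 ≈ -0.0011655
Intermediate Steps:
G(l) = -6 + 3*√(-29 + l) (G(l) = -6 + 3*√(l - 29) = -6 + 3*√(-29 + l))
u(B, t) = (-15 + B)*(-10 - 2*B) (u(B, t) = (-10 - 2*B)*(-15 + B) = (-15 + B)*(-10 - 2*B))
1/u(-18, G(-36)) = 1/(150 - 2*(-18)² + 20*(-18)) = 1/(150 - 2*324 - 360) = 1/(150 - 648 - 360) = 1/(-858) = -1/858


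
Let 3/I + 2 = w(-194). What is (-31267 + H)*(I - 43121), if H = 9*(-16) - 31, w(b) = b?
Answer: 132869474399/98 ≈ 1.3558e+9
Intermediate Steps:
I = -3/196 (I = 3/(-2 - 194) = 3/(-196) = 3*(-1/196) = -3/196 ≈ -0.015306)
H = -175 (H = -144 - 31 = -175)
(-31267 + H)*(I - 43121) = (-31267 - 175)*(-3/196 - 43121) = -31442*(-8451719/196) = 132869474399/98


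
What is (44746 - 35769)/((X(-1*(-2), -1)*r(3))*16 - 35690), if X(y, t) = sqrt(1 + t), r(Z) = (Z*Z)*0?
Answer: -8977/35690 ≈ -0.25153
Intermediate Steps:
r(Z) = 0 (r(Z) = Z**2*0 = 0)
(44746 - 35769)/((X(-1*(-2), -1)*r(3))*16 - 35690) = (44746 - 35769)/((sqrt(1 - 1)*0)*16 - 35690) = 8977/((sqrt(0)*0)*16 - 35690) = 8977/((0*0)*16 - 35690) = 8977/(0*16 - 35690) = 8977/(0 - 35690) = 8977/(-35690) = 8977*(-1/35690) = -8977/35690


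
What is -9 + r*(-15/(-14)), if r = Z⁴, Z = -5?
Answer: 9249/14 ≈ 660.64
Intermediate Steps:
r = 625 (r = (-5)⁴ = 625)
-9 + r*(-15/(-14)) = -9 + 625*(-15/(-14)) = -9 + 625*(-15*(-1/14)) = -9 + 625*(15/14) = -9 + 9375/14 = 9249/14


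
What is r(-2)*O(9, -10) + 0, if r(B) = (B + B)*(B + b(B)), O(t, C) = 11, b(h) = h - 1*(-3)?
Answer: 44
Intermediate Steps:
b(h) = 3 + h (b(h) = h + 3 = 3 + h)
r(B) = 2*B*(3 + 2*B) (r(B) = (B + B)*(B + (3 + B)) = (2*B)*(3 + 2*B) = 2*B*(3 + 2*B))
r(-2)*O(9, -10) + 0 = (2*(-2)*(3 + 2*(-2)))*11 + 0 = (2*(-2)*(3 - 4))*11 + 0 = (2*(-2)*(-1))*11 + 0 = 4*11 + 0 = 44 + 0 = 44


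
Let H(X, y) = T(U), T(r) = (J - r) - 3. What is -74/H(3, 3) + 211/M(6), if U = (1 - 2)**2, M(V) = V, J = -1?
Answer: 1499/30 ≈ 49.967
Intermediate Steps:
U = 1 (U = (-1)**2 = 1)
T(r) = -4 - r (T(r) = (-1 - r) - 3 = -4 - r)
H(X, y) = -5 (H(X, y) = -4 - 1*1 = -4 - 1 = -5)
-74/H(3, 3) + 211/M(6) = -74/(-5) + 211/6 = -74*(-1/5) + 211*(1/6) = 74/5 + 211/6 = 1499/30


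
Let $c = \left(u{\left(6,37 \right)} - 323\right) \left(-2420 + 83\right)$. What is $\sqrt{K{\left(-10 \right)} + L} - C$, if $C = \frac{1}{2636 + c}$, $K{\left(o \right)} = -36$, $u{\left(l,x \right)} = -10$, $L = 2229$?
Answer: $- \frac{1}{780857} + \sqrt{2193} \approx 46.829$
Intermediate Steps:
$c = 778221$ ($c = \left(-10 - 323\right) \left(-2420 + 83\right) = \left(-333\right) \left(-2337\right) = 778221$)
$C = \frac{1}{780857}$ ($C = \frac{1}{2636 + 778221} = \frac{1}{780857} \approx 1.2806 \cdot 10^{-6}$)
$\sqrt{K{\left(-10 \right)} + L} - C = \sqrt{-36 + 2229} - \frac{1}{780857} = \sqrt{2193} - \frac{1}{780857} = - \frac{1}{780857} + \sqrt{2193}$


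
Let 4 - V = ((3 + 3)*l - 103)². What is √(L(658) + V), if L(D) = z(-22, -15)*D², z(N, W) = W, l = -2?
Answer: I*√6507681 ≈ 2551.0*I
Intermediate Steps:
L(D) = -15*D²
V = -13221 (V = 4 - ((3 + 3)*(-2) - 103)² = 4 - (6*(-2) - 103)² = 4 - (-12 - 103)² = 4 - 1*(-115)² = 4 - 1*13225 = 4 - 13225 = -13221)
√(L(658) + V) = √(-15*658² - 13221) = √(-15*432964 - 13221) = √(-6494460 - 13221) = √(-6507681) = I*√6507681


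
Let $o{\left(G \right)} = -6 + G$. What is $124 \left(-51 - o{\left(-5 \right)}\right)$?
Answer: $-4960$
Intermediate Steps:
$124 \left(-51 - o{\left(-5 \right)}\right) = 124 \left(-51 - \left(-6 - 5\right)\right) = 124 \left(-51 - -11\right) = 124 \left(-51 + 11\right) = 124 \left(-40\right) = -4960$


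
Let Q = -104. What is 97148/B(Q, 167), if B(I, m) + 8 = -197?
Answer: -97148/205 ≈ -473.89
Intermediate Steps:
B(I, m) = -205 (B(I, m) = -8 - 197 = -205)
97148/B(Q, 167) = 97148/(-205) = 97148*(-1/205) = -97148/205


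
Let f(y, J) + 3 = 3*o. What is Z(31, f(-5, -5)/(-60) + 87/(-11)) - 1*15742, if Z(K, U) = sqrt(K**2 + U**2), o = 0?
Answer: -15742 + sqrt(49501841)/220 ≈ -15710.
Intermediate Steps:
f(y, J) = -3 (f(y, J) = -3 + 3*0 = -3 + 0 = -3)
Z(31, f(-5, -5)/(-60) + 87/(-11)) - 1*15742 = sqrt(31**2 + (-3/(-60) + 87/(-11))**2) - 1*15742 = sqrt(961 + (-3*(-1/60) + 87*(-1/11))**2) - 15742 = sqrt(961 + (1/20 - 87/11)**2) - 15742 = sqrt(961 + (-1729/220)**2) - 15742 = sqrt(961 + 2989441/48400) - 15742 = sqrt(49501841/48400) - 15742 = sqrt(49501841)/220 - 15742 = -15742 + sqrt(49501841)/220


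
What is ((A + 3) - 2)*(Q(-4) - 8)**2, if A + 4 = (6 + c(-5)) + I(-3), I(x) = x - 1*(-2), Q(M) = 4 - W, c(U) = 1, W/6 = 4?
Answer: 2352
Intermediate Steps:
W = 24 (W = 6*4 = 24)
Q(M) = -20 (Q(M) = 4 - 1*24 = 4 - 24 = -20)
I(x) = 2 + x (I(x) = x + 2 = 2 + x)
A = 2 (A = -4 + ((6 + 1) + (2 - 3)) = -4 + (7 - 1) = -4 + 6 = 2)
((A + 3) - 2)*(Q(-4) - 8)**2 = ((2 + 3) - 2)*(-20 - 8)**2 = (5 - 2)*(-28)**2 = 3*784 = 2352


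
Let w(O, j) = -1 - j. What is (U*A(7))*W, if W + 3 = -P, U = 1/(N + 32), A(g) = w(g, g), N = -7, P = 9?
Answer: 96/25 ≈ 3.8400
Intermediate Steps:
A(g) = -1 - g
U = 1/25 (U = 1/(-7 + 32) = 1/25 ≈ 0.040000)
W = -12 (W = -3 - 1*9 = -3 - 9 = -12)
(U*A(7))*W = ((-1 - 1*7)/25)*(-12) = ((-1 - 7)/25)*(-12) = ((1/25)*(-8))*(-12) = -8/25*(-12) = 96/25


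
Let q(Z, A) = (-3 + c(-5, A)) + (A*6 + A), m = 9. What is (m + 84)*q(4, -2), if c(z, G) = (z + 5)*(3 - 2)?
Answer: -1581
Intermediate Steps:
c(z, G) = 5 + z (c(z, G) = (5 + z)*1 = 5 + z)
q(Z, A) = -3 + 7*A (q(Z, A) = (-3 + (5 - 5)) + (A*6 + A) = (-3 + 0) + (6*A + A) = -3 + 7*A)
(m + 84)*q(4, -2) = (9 + 84)*(-3 + 7*(-2)) = 93*(-3 - 14) = 93*(-17) = -1581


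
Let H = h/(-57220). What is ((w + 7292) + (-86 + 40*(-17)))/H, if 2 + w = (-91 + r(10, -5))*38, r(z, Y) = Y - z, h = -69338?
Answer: 71410560/34669 ≈ 2059.8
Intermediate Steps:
w = -4030 (w = -2 + (-91 + (-5 - 1*10))*38 = -2 + (-91 + (-5 - 10))*38 = -2 + (-91 - 15)*38 = -2 - 106*38 = -2 - 4028 = -4030)
H = 34669/28610 (H = -69338/(-57220) = -69338*(-1/57220) = 34669/28610 ≈ 1.2118)
((w + 7292) + (-86 + 40*(-17)))/H = ((-4030 + 7292) + (-86 + 40*(-17)))/(34669/28610) = (3262 + (-86 - 680))*(28610/34669) = (3262 - 766)*(28610/34669) = 2496*(28610/34669) = 71410560/34669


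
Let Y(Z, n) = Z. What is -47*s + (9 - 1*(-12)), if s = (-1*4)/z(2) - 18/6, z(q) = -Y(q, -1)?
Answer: 68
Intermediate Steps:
z(q) = -q
s = -1 (s = (-1*4)/((-1*2)) - 18/6 = -4/(-2) - 18*⅙ = -4*(-½) - 3 = 2 - 3 = -1)
-47*s + (9 - 1*(-12)) = -47*(-1) + (9 - 1*(-12)) = 47 + (9 + 12) = 47 + 21 = 68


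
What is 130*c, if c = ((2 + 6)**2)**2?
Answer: 532480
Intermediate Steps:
c = 4096 (c = (8**2)**2 = 64**2 = 4096)
130*c = 130*4096 = 532480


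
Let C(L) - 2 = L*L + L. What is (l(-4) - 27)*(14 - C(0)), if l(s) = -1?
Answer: -336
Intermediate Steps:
C(L) = 2 + L + L² (C(L) = 2 + (L*L + L) = 2 + (L² + L) = 2 + (L + L²) = 2 + L + L²)
(l(-4) - 27)*(14 - C(0)) = (-1 - 27)*(14 - (2 + 0 + 0²)) = -28*(14 - (2 + 0 + 0)) = -28*(14 - 1*2) = -28*(14 - 2) = -28*12 = -336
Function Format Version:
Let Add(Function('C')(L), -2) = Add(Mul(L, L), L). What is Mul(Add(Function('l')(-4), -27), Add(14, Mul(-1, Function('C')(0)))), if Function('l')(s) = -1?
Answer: -336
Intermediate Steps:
Function('C')(L) = Add(2, L, Pow(L, 2)) (Function('C')(L) = Add(2, Add(Mul(L, L), L)) = Add(2, Add(Pow(L, 2), L)) = Add(2, Add(L, Pow(L, 2))) = Add(2, L, Pow(L, 2)))
Mul(Add(Function('l')(-4), -27), Add(14, Mul(-1, Function('C')(0)))) = Mul(Add(-1, -27), Add(14, Mul(-1, Add(2, 0, Pow(0, 2))))) = Mul(-28, Add(14, Mul(-1, Add(2, 0, 0)))) = Mul(-28, Add(14, Mul(-1, 2))) = Mul(-28, Add(14, -2)) = Mul(-28, 12) = -336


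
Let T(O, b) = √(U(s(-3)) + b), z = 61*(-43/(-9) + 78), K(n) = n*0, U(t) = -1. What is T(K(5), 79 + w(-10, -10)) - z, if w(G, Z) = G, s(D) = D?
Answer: -45445/9 + 2*√17 ≈ -5041.2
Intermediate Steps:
K(n) = 0
z = 45445/9 (z = 61*(-43*(-⅑) + 78) = 61*(43/9 + 78) = 61*(745/9) = 45445/9 ≈ 5049.4)
T(O, b) = √(-1 + b)
T(K(5), 79 + w(-10, -10)) - z = √(-1 + (79 - 10)) - 1*45445/9 = √(-1 + 69) - 45445/9 = √68 - 45445/9 = 2*√17 - 45445/9 = -45445/9 + 2*√17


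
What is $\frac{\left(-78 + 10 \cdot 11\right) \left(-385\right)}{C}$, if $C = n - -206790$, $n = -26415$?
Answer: $- \frac{2464}{36075} \approx -0.068302$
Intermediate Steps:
$C = 180375$ ($C = -26415 - -206790 = -26415 + 206790 = 180375$)
$\frac{\left(-78 + 10 \cdot 11\right) \left(-385\right)}{C} = \frac{\left(-78 + 10 \cdot 11\right) \left(-385\right)}{180375} = \left(-78 + 110\right) \left(-385\right) \frac{1}{180375} = 32 \left(-385\right) \frac{1}{180375} = \left(-12320\right) \frac{1}{180375} = - \frac{2464}{36075}$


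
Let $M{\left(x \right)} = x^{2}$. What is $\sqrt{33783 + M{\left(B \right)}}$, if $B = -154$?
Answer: $\sqrt{57499} \approx 239.79$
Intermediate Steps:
$\sqrt{33783 + M{\left(B \right)}} = \sqrt{33783 + \left(-154\right)^{2}} = \sqrt{33783 + 23716} = \sqrt{57499}$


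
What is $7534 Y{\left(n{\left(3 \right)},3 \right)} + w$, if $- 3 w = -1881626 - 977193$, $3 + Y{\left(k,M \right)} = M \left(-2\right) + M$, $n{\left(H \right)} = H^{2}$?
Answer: $\frac{2723207}{3} \approx 9.0774 \cdot 10^{5}$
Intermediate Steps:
$Y{\left(k,M \right)} = -3 - M$ ($Y{\left(k,M \right)} = -3 + \left(M \left(-2\right) + M\right) = -3 + \left(- 2 M + M\right) = -3 - M$)
$w = \frac{2858819}{3}$ ($w = - \frac{-1881626 - 977193}{3} = \left(- \frac{1}{3}\right) \left(-2858819\right) = \frac{2858819}{3} \approx 9.5294 \cdot 10^{5}$)
$7534 Y{\left(n{\left(3 \right)},3 \right)} + w = 7534 \left(-3 - 3\right) + \frac{2858819}{3} = 7534 \left(-6\right) + \frac{2858819}{3} = -45204 + \frac{2858819}{3} = \frac{2723207}{3}$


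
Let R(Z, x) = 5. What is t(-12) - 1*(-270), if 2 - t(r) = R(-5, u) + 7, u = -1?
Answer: 260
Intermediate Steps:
t(r) = -10 (t(r) = 2 - (5 + 7) = 2 - 1*12 = 2 - 12 = -10)
t(-12) - 1*(-270) = -10 - 1*(-270) = -10 + 270 = 260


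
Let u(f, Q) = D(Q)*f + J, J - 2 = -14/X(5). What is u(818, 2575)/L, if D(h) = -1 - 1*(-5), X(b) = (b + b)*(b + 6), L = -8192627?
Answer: -180063/450594485 ≈ -0.00039961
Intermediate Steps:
X(b) = 2*b*(6 + b) (X(b) = (2*b)*(6 + b) = 2*b*(6 + b))
J = 103/55 (J = 2 - 14*1/(10*(6 + 5)) = 2 - 14/(2*5*11) = 2 - 14/110 = 2 - 14*1/110 = 2 - 7/55 = 103/55 ≈ 1.8727)
D(h) = 4 (D(h) = -1 + 5 = 4)
u(f, Q) = 103/55 + 4*f (u(f, Q) = 4*f + 103/55 = 103/55 + 4*f)
u(818, 2575)/L = (103/55 + 4*818)/(-8192627) = (103/55 + 3272)*(-1/8192627) = (180063/55)*(-1/8192627) = -180063/450594485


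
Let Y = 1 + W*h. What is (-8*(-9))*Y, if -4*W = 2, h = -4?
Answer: 216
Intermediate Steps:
W = -½ (W = -¼*2 = -½ ≈ -0.50000)
Y = 3 (Y = 1 - ½*(-4) = 1 + 2 = 3)
(-8*(-9))*Y = -8*(-9)*3 = 72*3 = 216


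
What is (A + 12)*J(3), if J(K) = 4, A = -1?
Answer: 44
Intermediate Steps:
(A + 12)*J(3) = (-1 + 12)*4 = 11*4 = 44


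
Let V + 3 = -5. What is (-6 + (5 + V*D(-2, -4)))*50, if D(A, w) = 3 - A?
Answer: -2050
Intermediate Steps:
V = -8 (V = -3 - 5 = -8)
(-6 + (5 + V*D(-2, -4)))*50 = (-6 + (5 - 8*(3 - 1*(-2))))*50 = (-6 + (5 - 8*(3 + 2)))*50 = (-6 + (5 - 8*5))*50 = (-6 + (5 - 40))*50 = (-6 - 35)*50 = -41*50 = -2050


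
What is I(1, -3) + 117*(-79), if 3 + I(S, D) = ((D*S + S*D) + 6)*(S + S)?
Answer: -9246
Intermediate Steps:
I(S, D) = -3 + 2*S*(6 + 2*D*S) (I(S, D) = -3 + ((D*S + S*D) + 6)*(S + S) = -3 + ((D*S + D*S) + 6)*(2*S) = -3 + (2*D*S + 6)*(2*S) = -3 + (6 + 2*D*S)*(2*S) = -3 + 2*S*(6 + 2*D*S))
I(1, -3) + 117*(-79) = (-3 + 12*1 + 4*(-3)*1**2) + 117*(-79) = (-3 + 12 + 4*(-3)*1) - 9243 = (-3 + 12 - 12) - 9243 = -3 - 9243 = -9246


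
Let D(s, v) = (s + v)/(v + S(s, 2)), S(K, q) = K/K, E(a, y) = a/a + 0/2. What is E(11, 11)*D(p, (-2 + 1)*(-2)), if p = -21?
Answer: -19/3 ≈ -6.3333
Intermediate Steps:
E(a, y) = 1 (E(a, y) = 1 + 0*(1/2) = 1 + 0 = 1)
S(K, q) = 1
D(s, v) = (s + v)/(1 + v) (D(s, v) = (s + v)/(v + 1) = (s + v)/(1 + v))
E(11, 11)*D(p, (-2 + 1)*(-2)) = 1*((-21 + (-2 + 1)*(-2))/(1 + (-2 + 1)*(-2))) = 1*((-21 - 1*(-2))/(1 - 1*(-2))) = 1*((-21 + 2)/(1 + 2)) = 1*(-19/3) = -19/3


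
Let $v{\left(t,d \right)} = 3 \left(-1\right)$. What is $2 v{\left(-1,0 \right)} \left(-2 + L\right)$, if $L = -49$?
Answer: $306$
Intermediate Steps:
$v{\left(t,d \right)} = -3$
$2 v{\left(-1,0 \right)} \left(-2 + L\right) = 2 \left(-3\right) \left(-2 - 49\right) = \left(-6\right) \left(-51\right) = 306$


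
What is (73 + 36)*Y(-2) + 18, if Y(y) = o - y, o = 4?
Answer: 672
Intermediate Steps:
Y(y) = 4 - y
(73 + 36)*Y(-2) + 18 = (73 + 36)*(4 - 1*(-2)) + 18 = 109*(4 + 2) + 18 = 109*6 + 18 = 654 + 18 = 672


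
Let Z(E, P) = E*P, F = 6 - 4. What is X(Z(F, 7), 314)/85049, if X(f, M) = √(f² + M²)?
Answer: 2*√24698/85049 ≈ 0.0036957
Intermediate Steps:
F = 2
X(f, M) = √(M² + f²)
X(Z(F, 7), 314)/85049 = √(314² + (2*7)²)/85049 = √(98596 + 14²)*(1/85049) = √(98596 + 196)*(1/85049) = √98792*(1/85049) = (2*√24698)*(1/85049) = 2*√24698/85049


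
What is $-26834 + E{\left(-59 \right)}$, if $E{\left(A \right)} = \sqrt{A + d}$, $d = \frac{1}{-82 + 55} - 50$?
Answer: $-26834 + \frac{8 i \sqrt{138}}{9} \approx -26834.0 + 10.442 i$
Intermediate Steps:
$d = - \frac{1351}{27}$ ($d = \frac{1}{-27} - 50 = - \frac{1}{27} - 50 = - \frac{1351}{27} \approx -50.037$)
$E{\left(A \right)} = \sqrt{- \frac{1351}{27} + A}$ ($E{\left(A \right)} = \sqrt{A - \frac{1351}{27}} = \sqrt{- \frac{1351}{27} + A}$)
$-26834 + E{\left(-59 \right)} = -26834 + \frac{\sqrt{-4053 + 81 \left(-59\right)}}{9} = -26834 + \frac{\sqrt{-4053 - 4779}}{9} = -26834 + \frac{\sqrt{-8832}}{9} = -26834 + \frac{8 i \sqrt{138}}{9}$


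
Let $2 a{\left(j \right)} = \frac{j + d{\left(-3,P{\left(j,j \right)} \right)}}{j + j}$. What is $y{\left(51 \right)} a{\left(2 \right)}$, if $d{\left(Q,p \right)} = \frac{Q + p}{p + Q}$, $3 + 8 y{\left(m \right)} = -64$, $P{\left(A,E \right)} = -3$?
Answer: $- \frac{201}{64} \approx -3.1406$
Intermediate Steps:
$y{\left(m \right)} = - \frac{67}{8}$ ($y{\left(m \right)} = - \frac{3}{8} + \frac{1}{8} \left(-64\right) = - \frac{3}{8} - 8 = - \frac{67}{8}$)
$d{\left(Q,p \right)} = 1$ ($d{\left(Q,p \right)} = \frac{Q + p}{Q + p} = 1$)
$a{\left(j \right)} = \frac{1 + j}{4 j}$ ($a{\left(j \right)} = \frac{\left(j + 1\right) \frac{1}{j + j}}{2} = \frac{\left(1 + j\right) \frac{1}{2 j}}{2} = \frac{\frac{1}{2} \frac{1}{j} \left(1 + j\right)}{2} = \frac{1 + j}{4 j}$)
$y{\left(51 \right)} a{\left(2 \right)} = - \frac{67 \frac{1 + 2}{4 \cdot 2}}{8} = - \frac{67 \cdot \frac{1}{4} \cdot \frac{1}{2} \cdot 3}{8} = \left(- \frac{67}{8}\right) \frac{3}{8} = - \frac{201}{64}$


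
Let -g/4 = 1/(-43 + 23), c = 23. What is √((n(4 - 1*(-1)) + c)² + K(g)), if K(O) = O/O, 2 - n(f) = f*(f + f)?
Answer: √626 ≈ 25.020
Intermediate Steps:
n(f) = 2 - 2*f² (n(f) = 2 - f*(f + f) = 2 - f*2*f = 2 - 2*f²)
g = ⅕ (g = -4/(-43 + 23) = -4/(-20) = -4*(-1/20) = ⅕ ≈ 0.20000)
K(O) = 1
√((n(4 - 1*(-1)) + c)² + K(g)) = √(((2 - 2*(4 - 1*(-1))²) + 23)² + 1) = √(((2 - 2*(4 + 1)²) + 23)² + 1) = √(((2 - 2*5²) + 23)² + 1) = √(((2 - 2*25) + 23)² + 1) = √(((2 - 50) + 23)² + 1) = √((-48 + 23)² + 1) = √((-25)² + 1) = √(625 + 1) = √626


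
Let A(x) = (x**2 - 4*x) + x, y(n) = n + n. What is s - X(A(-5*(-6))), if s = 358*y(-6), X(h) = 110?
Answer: -4406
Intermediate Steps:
y(n) = 2*n
A(x) = x**2 - 3*x
s = -4296 (s = 358*(2*(-6)) = 358*(-12) = -4296)
s - X(A(-5*(-6))) = -4296 - 1*110 = -4296 - 110 = -4406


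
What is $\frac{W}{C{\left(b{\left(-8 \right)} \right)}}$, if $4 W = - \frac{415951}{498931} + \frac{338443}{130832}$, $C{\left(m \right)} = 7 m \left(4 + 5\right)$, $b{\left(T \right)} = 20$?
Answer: $\frac{114440003201}{328991748583680} \approx 0.00034785$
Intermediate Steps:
$C{\left(m \right)} = 63 m$ ($C{\left(m \right)} = 7 m 9 = 63 m$)
$W = \frac{114440003201}{261104562368}$ ($W = \frac{- \frac{415951}{498931} + \frac{338443}{130832}}{4} = \frac{1}{4} \cdot \frac{114440003201}{65276140592} = \frac{114440003201}{261104562368} \approx 0.43829$)
$\frac{W}{C{\left(b{\left(-8 \right)} \right)}} = \frac{114440003201}{261104562368 \cdot 63 \cdot 20} = \frac{114440003201}{261104562368 \cdot 1260} = \frac{114440003201}{261104562368} \cdot \frac{1}{1260} = \frac{114440003201}{328991748583680}$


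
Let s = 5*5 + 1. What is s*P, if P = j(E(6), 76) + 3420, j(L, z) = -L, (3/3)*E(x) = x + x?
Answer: 88608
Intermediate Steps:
E(x) = 2*x (E(x) = x + x = 2*x)
P = 3408 (P = -2*6 + 3420 = -1*12 + 3420 = -12 + 3420 = 3408)
s = 26 (s = 25 + 1 = 26)
s*P = 26*3408 = 88608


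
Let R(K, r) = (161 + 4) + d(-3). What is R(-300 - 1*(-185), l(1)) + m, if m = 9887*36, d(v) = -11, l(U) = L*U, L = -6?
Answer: 356086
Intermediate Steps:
l(U) = -6*U
R(K, r) = 154 (R(K, r) = (161 + 4) - 11 = 165 - 11 = 154)
m = 355932
R(-300 - 1*(-185), l(1)) + m = 154 + 355932 = 356086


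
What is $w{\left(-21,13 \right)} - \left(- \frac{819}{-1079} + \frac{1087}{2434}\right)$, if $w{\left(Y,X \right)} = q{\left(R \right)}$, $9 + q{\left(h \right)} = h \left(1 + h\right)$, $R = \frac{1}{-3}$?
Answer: $- \frac{18959893}{1818198} \approx -10.428$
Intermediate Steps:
$R = - \frac{1}{3} \approx -0.33333$
$q{\left(h \right)} = -9 + h \left(1 + h\right)$
$w{\left(Y,X \right)} = - \frac{83}{9}$ ($w{\left(Y,X \right)} = -9 - \frac{1}{3} + \left(- \frac{1}{3}\right)^{2} = -9 - \frac{1}{3} + \frac{1}{9} = - \frac{83}{9}$)
$w{\left(-21,13 \right)} - \left(- \frac{819}{-1079} + \frac{1087}{2434}\right) = - \frac{83}{9} - \left(- \frac{819}{-1079} + \frac{1087}{2434}\right) = - \frac{83}{9} - \left(\left(-819\right) \left(- \frac{1}{1079}\right) + 1087 \cdot \frac{1}{2434}\right) = - \frac{83}{9} - \left(\frac{63}{83} + \frac{1087}{2434}\right) = - \frac{83}{9} - \frac{243563}{202022} = - \frac{18959893}{1818198}$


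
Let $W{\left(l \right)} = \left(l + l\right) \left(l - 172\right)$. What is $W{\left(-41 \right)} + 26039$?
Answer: $43505$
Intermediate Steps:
$W{\left(l \right)} = 2 l \left(-172 + l\right)$
$W{\left(-41 \right)} + 26039 = 2 \left(-41\right) \left(-172 - 41\right) + 26039 = 2 \left(-41\right) \left(-213\right) + 26039 = 17466 + 26039 = 43505$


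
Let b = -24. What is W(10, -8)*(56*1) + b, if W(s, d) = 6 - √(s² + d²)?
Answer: 312 - 112*√41 ≈ -405.15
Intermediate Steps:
W(s, d) = 6 - √(d² + s²)
W(10, -8)*(56*1) + b = (6 - √((-8)² + 10²))*(56*1) - 24 = (6 - √(64 + 100))*56 - 24 = (6 - √164)*56 - 24 = (6 - 2*√41)*56 - 24 = (336 - 112*√41) - 24 = 312 - 112*√41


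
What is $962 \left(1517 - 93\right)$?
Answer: $1369888$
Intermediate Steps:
$962 \left(1517 - 93\right) = 962 \cdot 1424 = 1369888$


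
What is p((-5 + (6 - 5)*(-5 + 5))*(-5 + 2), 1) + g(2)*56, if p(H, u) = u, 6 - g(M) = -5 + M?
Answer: 505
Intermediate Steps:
g(M) = 11 - M (g(M) = 6 - (-5 + M) = 6 + (5 - M) = 11 - M)
p((-5 + (6 - 5)*(-5 + 5))*(-5 + 2), 1) + g(2)*56 = 1 + (11 - 1*2)*56 = 1 + (11 - 2)*56 = 1 + 9*56 = 1 + 504 = 505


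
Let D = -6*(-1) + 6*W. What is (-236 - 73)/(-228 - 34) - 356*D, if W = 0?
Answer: -559323/262 ≈ -2134.8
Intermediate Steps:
D = 6 (D = -6*(-1) + 6*0 = 6 + 0 = 6)
(-236 - 73)/(-228 - 34) - 356*D = (-236 - 73)/(-228 - 34) - 356*6 = -309/(-262) - 2136 = -309*(-1/262) - 2136 = 309/262 - 2136 = -559323/262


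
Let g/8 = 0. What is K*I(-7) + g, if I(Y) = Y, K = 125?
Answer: -875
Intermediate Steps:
g = 0 (g = 8*0 = 0)
K*I(-7) + g = 125*(-7) + 0 = -875 + 0 = -875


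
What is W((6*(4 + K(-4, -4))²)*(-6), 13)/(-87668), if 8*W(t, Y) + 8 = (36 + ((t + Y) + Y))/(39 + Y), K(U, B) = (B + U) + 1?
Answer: 339/18234944 ≈ 1.8591e-5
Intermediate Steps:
K(U, B) = 1 + B + U
W(t, Y) = -1 + (36 + t + 2*Y)/(8*(39 + Y)) (W(t, Y) = -1 + ((36 + ((t + Y) + Y))/(39 + Y))/8 = -1 + ((36 + ((Y + t) + Y))/(39 + Y))/8 = -1 + ((36 + (t + 2*Y))/(39 + Y))/8 = -1 + ((36 + t + 2*Y)/(39 + Y))/8 = -1 + (36 + t + 2*Y)/(8*(39 + Y)))
W((6*(4 + K(-4, -4))²)*(-6), 13)/(-87668) = ((-276 + (6*(4 + (1 - 4 - 4))²)*(-6) - 6*13)/(8*(39 + 13)))/(-87668) = ((⅛)*(-276 + (6*(4 - 7)²)*(-6) - 78)/52)*(-1/87668) = ((⅛)*(1/52)*(-276 + (6*(-3)²)*(-6) - 78))*(-1/87668) = ((⅛)*(1/52)*(-276 + (6*9)*(-6) - 78))*(-1/87668) = ((⅛)*(1/52)*(-276 + 54*(-6) - 78))*(-1/87668) = ((⅛)*(1/52)*(-276 - 324 - 78))*(-1/87668) = ((⅛)*(1/52)*(-678))*(-1/87668) = -339/208*(-1/87668) = 339/18234944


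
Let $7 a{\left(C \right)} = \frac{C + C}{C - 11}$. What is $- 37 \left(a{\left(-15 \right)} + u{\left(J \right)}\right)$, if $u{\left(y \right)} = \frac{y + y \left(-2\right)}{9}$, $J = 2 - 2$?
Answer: $- \frac{555}{91} \approx -6.0989$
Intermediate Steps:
$a{\left(C \right)} = \frac{2 C}{7 \left(-11 + C\right)}$ ($a{\left(C \right)} = \frac{\left(C + C\right) \frac{1}{C - 11}}{7} = \frac{2 C \frac{1}{-11 + C}}{7} = \frac{2 C}{7 \left(-11 + C\right)}$)
$J = 0$ ($J = 2 - 2 = 0$)
$u{\left(y \right)} = - \frac{y}{9}$ ($u{\left(y \right)} = \left(y - 2 y\right) \frac{1}{9} = - y \frac{1}{9} = - \frac{y}{9}$)
$- 37 \left(a{\left(-15 \right)} + u{\left(J \right)}\right) = - 37 \left(\frac{2}{7} \left(-15\right) \frac{1}{-11 - 15} - 0\right) = - 37 \left(\frac{2}{7} \left(-15\right) \frac{1}{-26} + 0\right) = - 37 \left(\frac{2}{7} \left(-15\right) \left(- \frac{1}{26}\right) + 0\right) = - 37 \left(\frac{15}{91} + 0\right) = \left(-37\right) \frac{15}{91} = - \frac{555}{91}$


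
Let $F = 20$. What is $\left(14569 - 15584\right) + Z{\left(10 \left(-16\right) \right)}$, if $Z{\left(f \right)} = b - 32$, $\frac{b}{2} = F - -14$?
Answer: $-979$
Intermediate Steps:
$b = 68$ ($b = 2 \left(20 - -14\right) = 2 \left(20 + 14\right) = 2 \cdot 34 = 68$)
$Z{\left(f \right)} = 36$ ($Z{\left(f \right)} = 68 - 32 = 36$)
$\left(14569 - 15584\right) + Z{\left(10 \left(-16\right) \right)} = \left(14569 - 15584\right) + 36 = -1015 + 36 = -979$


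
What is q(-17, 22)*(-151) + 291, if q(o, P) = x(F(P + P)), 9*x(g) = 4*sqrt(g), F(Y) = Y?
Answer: 291 - 1208*sqrt(11)/9 ≈ -154.16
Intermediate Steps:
x(g) = 4*sqrt(g)/9 (x(g) = (4*sqrt(g))/9 = 4*sqrt(g)/9)
q(o, P) = 4*sqrt(2)*sqrt(P)/9 (q(o, P) = 4*sqrt(P + P)/9 = 4*sqrt(2*P)/9 = 4*(sqrt(2)*sqrt(P))/9 = 4*sqrt(2)*sqrt(P)/9)
q(-17, 22)*(-151) + 291 = (4*sqrt(2)*sqrt(22)/9)*(-151) + 291 = (8*sqrt(11)/9)*(-151) + 291 = -1208*sqrt(11)/9 + 291 = 291 - 1208*sqrt(11)/9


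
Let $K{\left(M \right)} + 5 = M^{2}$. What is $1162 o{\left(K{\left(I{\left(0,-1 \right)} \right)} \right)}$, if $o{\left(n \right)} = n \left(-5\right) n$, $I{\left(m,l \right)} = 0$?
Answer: $-145250$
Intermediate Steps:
$K{\left(M \right)} = -5 + M^{2}$
$o{\left(n \right)} = - 5 n^{2}$ ($o{\left(n \right)} = - 5 n n = - 5 n^{2}$)
$1162 o{\left(K{\left(I{\left(0,-1 \right)} \right)} \right)} = 1162 \left(- 5 \left(-5 + 0^{2}\right)^{2}\right) = 1162 \left(- 5 \left(-5 + 0\right)^{2}\right) = 1162 \left(- 5 \left(-5\right)^{2}\right) = 1162 \left(\left(-5\right) 25\right) = 1162 \left(-125\right) = -145250$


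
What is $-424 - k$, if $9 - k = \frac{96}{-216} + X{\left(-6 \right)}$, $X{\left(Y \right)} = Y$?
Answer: $- \frac{3955}{9} \approx -439.44$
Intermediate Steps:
$k = \frac{139}{9}$ ($k = 9 - \left(\frac{96}{-216} - 6\right) = 9 - \left(96 \left(- \frac{1}{216}\right) - 6\right) = 9 - \left(- \frac{4}{9} - 6\right) = 9 - - \frac{58}{9} = 9 + \frac{58}{9} = \frac{139}{9} \approx 15.444$)
$-424 - k = -424 - \frac{139}{9} = - \frac{3955}{9}$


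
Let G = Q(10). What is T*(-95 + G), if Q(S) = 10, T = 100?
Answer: -8500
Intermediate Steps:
G = 10
T*(-95 + G) = 100*(-95 + 10) = 100*(-85) = -8500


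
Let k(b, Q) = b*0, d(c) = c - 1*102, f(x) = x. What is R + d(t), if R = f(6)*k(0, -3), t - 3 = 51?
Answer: -48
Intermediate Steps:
t = 54 (t = 3 + 51 = 54)
d(c) = -102 + c (d(c) = c - 102 = -102 + c)
k(b, Q) = 0
R = 0 (R = 6*0 = 0)
R + d(t) = 0 + (-102 + 54) = 0 - 48 = -48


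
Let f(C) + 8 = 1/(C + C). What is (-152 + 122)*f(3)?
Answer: 235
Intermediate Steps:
f(C) = -8 + 1/(2*C) (f(C) = -8 + 1/(C + C) = -8 + 1/(2*C))
(-152 + 122)*f(3) = (-152 + 122)*(-8 + (½)/3) = -30*(-8 + (½)*(⅓)) = -30*(-8 + ⅙) = -30*(-47/6) = 235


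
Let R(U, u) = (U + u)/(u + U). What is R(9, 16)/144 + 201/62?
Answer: 14503/4464 ≈ 3.2489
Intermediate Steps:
R(U, u) = 1 (R(U, u) = (U + u)/(U + u) = 1)
R(9, 16)/144 + 201/62 = 1/144 + 201/62 = 14503/4464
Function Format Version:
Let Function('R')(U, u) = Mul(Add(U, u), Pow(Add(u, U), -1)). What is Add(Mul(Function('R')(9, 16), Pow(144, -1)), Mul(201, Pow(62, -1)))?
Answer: Rational(14503, 4464) ≈ 3.2489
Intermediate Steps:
Function('R')(U, u) = 1 (Function('R')(U, u) = Mul(Add(U, u), Pow(Add(U, u), -1)) = 1)
Add(Mul(Function('R')(9, 16), Pow(144, -1)), Mul(201, Pow(62, -1))) = Add(Mul(1, Pow(144, -1)), Mul(201, Pow(62, -1))) = Add(Mul(1, Rational(1, 144)), Mul(201, Rational(1, 62))) = Add(Rational(1, 144), Rational(201, 62)) = Rational(14503, 4464)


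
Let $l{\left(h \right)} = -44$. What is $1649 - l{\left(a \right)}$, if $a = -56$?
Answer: $1693$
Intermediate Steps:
$1649 - l{\left(a \right)} = 1649 - -44 = 1649 + 44 = 1693$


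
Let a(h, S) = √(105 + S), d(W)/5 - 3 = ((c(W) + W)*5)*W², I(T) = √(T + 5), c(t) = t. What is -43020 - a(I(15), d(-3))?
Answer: -43020 - I*√1230 ≈ -43020.0 - 35.071*I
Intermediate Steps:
I(T) = √(5 + T)
d(W) = 15 + 50*W³ (d(W) = 15 + 5*(((W + W)*5)*W²) = 15 + 5*(((2*W)*5)*W²) = 15 + 5*((10*W)*W²) = 15 + 5*(10*W³) = 15 + 50*W³)
-43020 - a(I(15), d(-3)) = -43020 - √(105 + (15 + 50*(-3)³)) = -43020 - √(105 + (15 + 50*(-27))) = -43020 - √(105 + (15 - 1350)) = -43020 - √(105 - 1335) = -43020 - √(-1230) = -43020 - I*√1230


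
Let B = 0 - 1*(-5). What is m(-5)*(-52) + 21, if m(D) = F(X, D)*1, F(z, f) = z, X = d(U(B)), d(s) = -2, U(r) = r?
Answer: 125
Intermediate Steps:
B = 5 (B = 0 + 5 = 5)
X = -2
m(D) = -2 (m(D) = -2*1 = -2)
m(-5)*(-52) + 21 = -2*(-52) + 21 = 104 + 21 = 125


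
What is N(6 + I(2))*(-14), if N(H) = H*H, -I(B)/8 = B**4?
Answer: -208376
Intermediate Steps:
I(B) = -8*B**4
N(H) = H**2
N(6 + I(2))*(-14) = (6 - 8*2**4)**2*(-14) = (6 - 8*16)**2*(-14) = (6 - 128)**2*(-14) = (-122)**2*(-14) = 14884*(-14) = -208376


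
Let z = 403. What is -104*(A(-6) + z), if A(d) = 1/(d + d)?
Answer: -125710/3 ≈ -41903.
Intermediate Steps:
A(d) = 1/(2*d)
-104*(A(-6) + z) = -104*((½)/(-6) + 403) = -104*((½)*(-⅙) + 403) = -104*(-1/12 + 403) = -104*4835/12 = -125710/3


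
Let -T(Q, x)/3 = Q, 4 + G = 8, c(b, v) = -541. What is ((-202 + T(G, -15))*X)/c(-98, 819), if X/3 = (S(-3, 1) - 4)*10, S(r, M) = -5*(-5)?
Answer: 134820/541 ≈ 249.21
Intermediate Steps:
S(r, M) = 25
G = 4 (G = -4 + 8 = 4)
T(Q, x) = -3*Q
X = 630 (X = 3*((25 - 4)*10) = 3*(21*10) = 3*210 = 630)
((-202 + T(G, -15))*X)/c(-98, 819) = ((-202 - 3*4)*630)/(-541) = ((-202 - 12)*630)*(-1/541) = -214*630*(-1/541) = -134820*(-1/541) = 134820/541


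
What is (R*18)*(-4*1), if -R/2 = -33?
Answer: -4752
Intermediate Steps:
R = 66 (R = -2*(-33) = 66)
(R*18)*(-4*1) = (66*18)*(-4*1) = 1188*(-4) = -4752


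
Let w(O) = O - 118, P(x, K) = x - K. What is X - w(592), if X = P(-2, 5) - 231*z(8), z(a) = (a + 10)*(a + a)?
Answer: -67009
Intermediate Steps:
z(a) = 2*a*(10 + a) (z(a) = (10 + a)*(2*a) = 2*a*(10 + a))
X = -66535 (X = (-2 - 1*5) - 462*8*(10 + 8) = (-2 - 5) - 462*8*18 = -7 - 231*288 = -7 - 66528 = -66535)
w(O) = -118 + O
X - w(592) = -66535 - (-118 + 592) = -66535 - 1*474 = -66535 - 474 = -67009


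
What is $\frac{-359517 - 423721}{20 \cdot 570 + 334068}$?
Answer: $- \frac{391619}{172734} \approx -2.2672$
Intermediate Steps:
$\frac{-359517 - 423721}{20 \cdot 570 + 334068} = - \frac{783238}{11400 + 334068} = - \frac{783238}{345468} = \left(-783238\right) \frac{1}{345468} = - \frac{391619}{172734}$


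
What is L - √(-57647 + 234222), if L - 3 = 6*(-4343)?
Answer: -26055 - 5*√7063 ≈ -26475.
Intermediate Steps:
L = -26055 (L = 3 + 6*(-4343) = 3 - 26058 = -26055)
L - √(-57647 + 234222) = -26055 - √(-57647 + 234222) = -26055 - √176575 = -26055 - 5*√7063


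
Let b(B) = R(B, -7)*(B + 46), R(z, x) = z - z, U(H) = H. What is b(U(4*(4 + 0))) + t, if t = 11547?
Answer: 11547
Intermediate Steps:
R(z, x) = 0
b(B) = 0 (b(B) = 0*(B + 46) = 0*(46 + B) = 0)
b(U(4*(4 + 0))) + t = 0 + 11547 = 11547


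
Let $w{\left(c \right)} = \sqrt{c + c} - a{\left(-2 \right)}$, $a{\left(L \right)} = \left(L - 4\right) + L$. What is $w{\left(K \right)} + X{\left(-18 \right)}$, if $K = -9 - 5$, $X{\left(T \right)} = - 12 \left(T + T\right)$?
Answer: $440 + 2 i \sqrt{7} \approx 440.0 + 5.2915 i$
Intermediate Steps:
$X{\left(T \right)} = - 24 T$ ($X{\left(T \right)} = - 12 \cdot 2 T = - 24 T$)
$K = -14$
$a{\left(L \right)} = -4 + 2 L$ ($a{\left(L \right)} = \left(-4 + L\right) + L = -4 + 2 L$)
$w{\left(c \right)} = 8 + \sqrt{2} \sqrt{c}$ ($w{\left(c \right)} = \sqrt{c + c} - \left(-4 + 2 \left(-2\right)\right) = \sqrt{2 c} - \left(-4 - 4\right) = \sqrt{2} \sqrt{c} - -8 = \sqrt{2} \sqrt{c} + 8 = 8 + \sqrt{2} \sqrt{c}$)
$w{\left(K \right)} + X{\left(-18 \right)} = \left(8 + \sqrt{2} \sqrt{-14}\right) - -432 = \left(8 + \sqrt{2} i \sqrt{14}\right) + 432 = \left(8 + 2 i \sqrt{7}\right) + 432 = 440 + 2 i \sqrt{7}$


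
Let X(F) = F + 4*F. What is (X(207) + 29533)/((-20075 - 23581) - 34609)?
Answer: -30568/78265 ≈ -0.39057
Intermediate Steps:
X(F) = 5*F
(X(207) + 29533)/((-20075 - 23581) - 34609) = (5*207 + 29533)/((-20075 - 23581) - 34609) = (1035 + 29533)/(-43656 - 34609) = 30568/(-78265) = 30568*(-1/78265) = -30568/78265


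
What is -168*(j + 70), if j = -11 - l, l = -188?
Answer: -41496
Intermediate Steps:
j = 177 (j = -11 - 1*(-188) = -11 + 188 = 177)
-168*(j + 70) = -168*(177 + 70) = -168*247 = -41496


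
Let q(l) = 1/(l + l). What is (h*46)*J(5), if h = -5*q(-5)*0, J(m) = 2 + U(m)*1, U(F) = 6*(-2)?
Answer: 0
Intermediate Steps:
q(l) = 1/(2*l)
U(F) = -12
J(m) = -10 (J(m) = 2 - 12*1 = 2 - 12 = -10)
h = 0 (h = -5/(2*(-5))*0 = -5*(-1)/(2*5)*0 = -5*(-⅒)*0 = (½)*0 = 0)
(h*46)*J(5) = (0*46)*(-10) = 0*(-10) = 0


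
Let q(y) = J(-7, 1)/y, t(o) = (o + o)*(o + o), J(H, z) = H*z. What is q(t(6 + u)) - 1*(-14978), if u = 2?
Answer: 3834361/256 ≈ 14978.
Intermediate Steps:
t(o) = 4*o**2 (t(o) = (2*o)*(2*o) = 4*o**2)
q(y) = -7/y (q(y) = (-7*1)/y = -7/y)
q(t(6 + u)) - 1*(-14978) = -7*1/(4*(6 + 2)**2) - 1*(-14978) = -7/(4*8**2) + 14978 = -7/(4*64) + 14978 = -7/256 + 14978 = 3834361/256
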